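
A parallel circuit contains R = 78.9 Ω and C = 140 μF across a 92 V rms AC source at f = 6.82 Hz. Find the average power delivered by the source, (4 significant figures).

ω = 2πf = 42.85 rad/s
X_C = 1/(ωC) = 166.7 Ω
Parallel: admittances add. Y = 1/R + jωC
Y = (0.01267 + j0.005999) S
|Y| = 0.01402 S → |Z| = 1/|Y| = 71.31 Ω, ∠Z = −∠Y = -25.33°
I = V/|Z| = 1.290 A
P = VI cos φ = 92 × 1.290 × cos(-25.33°) = 107.3 W

107.3 W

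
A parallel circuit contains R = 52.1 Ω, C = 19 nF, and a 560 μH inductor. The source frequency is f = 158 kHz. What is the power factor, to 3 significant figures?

ω = 2πf = 992700 rad/s
X_L = ωL = 556 Ω
X_C = 1/(ωC) = 53.0 Ω
Parallel: admittances add. Y = 1/R + 1/(jωL) + jωC
Y = (0.0192 + j0.0171) S
|Y| = 0.0257 S → |Z| = 1/|Y| = 38.9 Ω, ∠Z = −∠Y = -41.6°
cos φ = cos(-41.6°) = 0.747

0.747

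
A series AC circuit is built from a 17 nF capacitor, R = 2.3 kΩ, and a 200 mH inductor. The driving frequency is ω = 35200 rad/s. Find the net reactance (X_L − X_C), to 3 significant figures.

X_L = ωL = 7040 Ω
X_C = 1/(ωC) = 1670 Ω
X = 7040 − 1670 = 5370 Ω

5370 Ω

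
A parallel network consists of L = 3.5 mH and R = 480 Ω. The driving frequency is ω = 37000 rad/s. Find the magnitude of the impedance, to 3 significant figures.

125 Ω

X_L = ωL = 130 Ω
Parallel: admittances add. Y = 1/R + 1/(jωL)
Y = (0.00208 − j0.00772) S
|Y| = 0.00800 S → |Z| = 1/|Y| = 125 Ω, ∠Z = −∠Y = 74.9°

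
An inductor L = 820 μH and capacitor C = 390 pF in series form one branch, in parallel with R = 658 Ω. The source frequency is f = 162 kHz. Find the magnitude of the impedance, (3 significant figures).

ω = 2πf = 1.018e+06 rad/s
X_L = ωL = 835 Ω
X_C = 1/(ωC) = 2520 Ω
Branch 1: Z₁ = R = 658 Ω
Branch 2 (series LC): Z₂ = j(X_L − X_C) = −j1680 Ω
Parallel: Z = Z₁Z₂/(Z₁+Z₂), |Z| = 613 Ω, ∠Z = -21.3°

613 Ω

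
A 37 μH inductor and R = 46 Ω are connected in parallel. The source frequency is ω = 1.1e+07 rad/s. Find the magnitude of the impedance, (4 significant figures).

45.71 Ω

X_L = ωL = 407.0 Ω
Parallel: admittances add. Y = 1/R + 1/(jωL)
Y = (0.02174 − j0.002457) S
|Y| = 0.02188 S → |Z| = 1/|Y| = 45.71 Ω, ∠Z = −∠Y = 6.448°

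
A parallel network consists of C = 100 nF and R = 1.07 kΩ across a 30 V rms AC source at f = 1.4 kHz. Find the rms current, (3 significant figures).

ω = 2πf = 8796 rad/s
X_C = 1/(ωC) = 1140 Ω
Parallel: admittances add. Y = 1/R + jωC
Y = (0.000935 + j0.000880) S
|Y| = 0.00128 S → |Z| = 1/|Y| = 779 Ω, ∠Z = −∠Y = -43.3°
I = V/|Z| = 30/779 = 38.5 mA

38.5 mA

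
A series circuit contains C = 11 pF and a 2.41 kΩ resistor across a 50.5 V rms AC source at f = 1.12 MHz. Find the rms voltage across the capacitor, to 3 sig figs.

49.6 V

ω = 2πf = 7.037e+06 rad/s
X_C = 1/(ωC) = 12900 Ω
Z = 2410 − j12900 Ω
|Z| = √(2410² + 12900²) = 13100 Ω
I = V/|Z| = 3.84 mA
V_C = I·|Z_C| = 0.00384 × 12900 = 49.6 V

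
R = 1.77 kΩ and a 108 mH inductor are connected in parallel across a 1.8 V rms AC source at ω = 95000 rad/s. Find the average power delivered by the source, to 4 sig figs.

X_L = ωL = 10260 Ω
Parallel: admittances add. Y = 1/R + 1/(jωL)
Y = (0.0005650 − j9.747e-05) S
|Y| = 0.0005733 S → |Z| = 1/|Y| = 1744 Ω, ∠Z = −∠Y = 9.788°
I = V/|Z| = 1.032 mA
P = VI cos φ = 1.8 × 0.001032 × cos(9.788°) = 1.831 mW

1.831 mW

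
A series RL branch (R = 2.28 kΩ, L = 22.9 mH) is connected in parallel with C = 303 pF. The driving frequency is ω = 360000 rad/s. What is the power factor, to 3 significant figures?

X_L = ωL = 8240 Ω
X_C = 1/(ωC) = 9170 Ω
Branch 1 (R+jX_L): Z₁ = 2280 + j8240 Ω, |Z₁| = 8550 Ω
Branch 2 (−jX_C): Z₂ = −j9170 Ω
Parallel: Z = Z₁Z₂/(Z₁+Z₂), |Z| = 31900 Ω, ∠Z = 6.59°
cos φ = cos(6.59°) = 0.993

0.993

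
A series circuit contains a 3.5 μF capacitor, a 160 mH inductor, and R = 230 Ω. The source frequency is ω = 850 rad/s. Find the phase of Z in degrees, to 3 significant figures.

-41.0°

X_L = ωL = 136 Ω
X_C = 1/(ωC) = 336 Ω
Net reactance X = X_L − X_C = -200 Ω
Z = 230 − j200 Ω
|Z| = √(230² + 200²) = 305 Ω
∠Z = arctan(-200/230) = -41.0°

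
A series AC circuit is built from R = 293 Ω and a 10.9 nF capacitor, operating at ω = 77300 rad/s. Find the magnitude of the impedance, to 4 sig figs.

X_C = 1/(ωC) = 1187 Ω
Z = 293.0 − j1187 Ω
|Z| = √(293.0² + 1187²) = 1222 Ω

1222 Ω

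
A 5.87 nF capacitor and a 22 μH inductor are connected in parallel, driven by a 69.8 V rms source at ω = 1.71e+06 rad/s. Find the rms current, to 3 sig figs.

1.15 A

X_L = ωL = 37.6 Ω
X_C = 1/(ωC) = 99.6 Ω
Parallel: admittances add. Y = 1/(jωL) + jωC
Y = (0 − j0.0165) S
|Y| = 0.0165 S → |Z| = 1/|Y| = 60.4 Ω, ∠Z = −∠Y = 90.0°
I = V/|Z| = 69.8/60.4 = 1.15 A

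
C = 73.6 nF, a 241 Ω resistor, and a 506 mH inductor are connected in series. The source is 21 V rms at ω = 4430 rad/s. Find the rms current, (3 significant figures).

24.4 mA

X_L = ωL = 2240 Ω
X_C = 1/(ωC) = 3070 Ω
Net reactance X = X_L − X_C = -825 Ω
Z = 241 − j825 Ω
|Z| = √(241² + 825²) = 860 Ω
I = V/|Z| = 21/860 = 24.4 mA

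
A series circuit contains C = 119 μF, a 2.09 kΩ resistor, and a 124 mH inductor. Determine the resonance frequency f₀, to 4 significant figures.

ω₀ = 1/√(LC) = 1/√(0.124 × 0.000119) = 260.3 rad/s
f₀ = ω₀/(2π) = 41.43 Hz

41.43 Hz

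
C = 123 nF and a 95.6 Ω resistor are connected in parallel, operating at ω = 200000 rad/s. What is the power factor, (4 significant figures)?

0.3913

X_C = 1/(ωC) = 40.65 Ω
Parallel: admittances add. Y = 1/R + jωC
Y = (0.01046 + j0.02460) S
|Y| = 0.02673 S → |Z| = 1/|Y| = 37.41 Ω, ∠Z = −∠Y = -66.96°
cos φ = cos(-66.96°) = 0.3913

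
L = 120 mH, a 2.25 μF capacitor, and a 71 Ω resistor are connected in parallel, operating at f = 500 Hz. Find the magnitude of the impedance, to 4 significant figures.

ω = 2πf = 3142 rad/s
X_L = ωL = 377.0 Ω
X_C = 1/(ωC) = 141.5 Ω
Parallel: admittances add. Y = 1/R + 1/(jωL) + jωC
Y = (0.01408 + j0.004416) S
|Y| = 0.01476 S → |Z| = 1/|Y| = 67.75 Ω, ∠Z = −∠Y = -17.41°

67.75 Ω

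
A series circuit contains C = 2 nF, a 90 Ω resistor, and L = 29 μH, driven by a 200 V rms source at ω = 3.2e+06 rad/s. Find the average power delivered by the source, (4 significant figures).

X_L = ωL = 92.80 Ω
X_C = 1/(ωC) = 156.2 Ω
Net reactance X = X_L − X_C = -63.45 Ω
Z = 90.00 − j63.45 Ω
|Z| = √(90.00² + 63.45²) = 110.1 Ω
∠Z = arctan(-63.45/90.00) = -35.18°
I = V/|Z| = 1.816 A
P = VI cos φ = 200 × 1.816 × cos(-35.18°) = 296.9 W

296.9 W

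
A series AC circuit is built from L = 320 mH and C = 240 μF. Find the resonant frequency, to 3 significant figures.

ω₀ = 1/√(LC) = 1/√(0.32 × 0.00024) = 114.1 rad/s
f₀ = ω₀/(2π) = 18.2 Hz

18.2 Hz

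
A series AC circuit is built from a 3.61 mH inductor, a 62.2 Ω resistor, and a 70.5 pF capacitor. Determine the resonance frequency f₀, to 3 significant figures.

315 kHz

ω₀ = 1/√(LC) = 1/√(0.00361 × 7.05e-11) = 1.982e+06 rad/s
f₀ = ω₀/(2π) = 315 kHz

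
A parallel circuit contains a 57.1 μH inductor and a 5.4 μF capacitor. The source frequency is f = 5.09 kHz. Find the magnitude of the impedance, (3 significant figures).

ω = 2πf = 31980 rad/s
X_L = ωL = 1.83 Ω
X_C = 1/(ωC) = 5.79 Ω
Parallel: admittances add. Y = 1/(jωL) + jωC
Y = (0 − j0.375) S
|Y| = 0.375 S → |Z| = 1/|Y| = 2.67 Ω, ∠Z = −∠Y = 90.0°

2.67 Ω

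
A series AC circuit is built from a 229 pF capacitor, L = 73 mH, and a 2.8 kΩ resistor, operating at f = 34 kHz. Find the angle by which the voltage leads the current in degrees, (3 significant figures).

-60.0°

ω = 2πf = 213600 rad/s
X_L = ωL = 15600 Ω
X_C = 1/(ωC) = 20400 Ω
Net reactance X = X_L − X_C = -4850 Ω
Z = 2800 − j4850 Ω
|Z| = √(2800² + 4850²) = 5600 Ω
∠Z = arctan(-4850/2800) = -60.0°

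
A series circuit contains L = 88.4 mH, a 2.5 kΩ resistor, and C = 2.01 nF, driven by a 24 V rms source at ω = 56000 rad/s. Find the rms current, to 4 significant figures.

5.149 mA

X_L = ωL = 4950 Ω
X_C = 1/(ωC) = 8884 Ω
Net reactance X = X_L − X_C = -3934 Ω
Z = 2500 − j3934 Ω
|Z| = √(2500² + 3934²) = 4661 Ω
I = V/|Z| = 24/4661 = 5.149 mA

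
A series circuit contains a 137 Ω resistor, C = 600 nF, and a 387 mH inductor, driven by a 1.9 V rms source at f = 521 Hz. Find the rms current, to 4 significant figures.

2.467 mA

ω = 2πf = 3274 rad/s
X_L = ωL = 1267 Ω
X_C = 1/(ωC) = 509.1 Ω
Net reactance X = X_L − X_C = 757.7 Ω
Z = 137.0 + j757.7 Ω
|Z| = √(137.0² + 757.7²) = 770.0 Ω
I = V/|Z| = 1.9/770.0 = 2.467 mA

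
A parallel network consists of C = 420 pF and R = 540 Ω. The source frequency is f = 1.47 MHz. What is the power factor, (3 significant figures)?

0.431

ω = 2πf = 9.236e+06 rad/s
X_C = 1/(ωC) = 258 Ω
Parallel: admittances add. Y = 1/R + jωC
Y = (0.00185 + j0.00388) S
|Y| = 0.00430 S → |Z| = 1/|Y| = 233 Ω, ∠Z = −∠Y = -64.5°
cos φ = cos(-64.5°) = 0.431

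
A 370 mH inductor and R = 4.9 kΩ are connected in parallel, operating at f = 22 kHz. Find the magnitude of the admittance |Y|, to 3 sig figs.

205 μS

ω = 2πf = 138200 rad/s
X_L = ωL = 51100 Ω
Parallel: admittances add. Y = 1/R + 1/(jωL)
Y = (0.000204 − j1.96e-05) S
|Y| = 0.000205 S → |Z| = 1/|Y| = 4880 Ω, ∠Z = −∠Y = 5.47°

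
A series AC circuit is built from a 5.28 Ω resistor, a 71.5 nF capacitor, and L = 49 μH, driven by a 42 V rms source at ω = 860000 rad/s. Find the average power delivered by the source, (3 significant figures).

X_L = ωL = 42.1 Ω
X_C = 1/(ωC) = 16.3 Ω
Net reactance X = X_L − X_C = 25.9 Ω
Z = 5.28 + j25.9 Ω
|Z| = √(5.28² + 25.9²) = 26.4 Ω
∠Z = arctan(25.9/5.28) = 78.5°
I = V/|Z| = 1.59 A
P = VI cos φ = 42 × 1.59 × cos(78.5°) = 13.4 W

13.4 W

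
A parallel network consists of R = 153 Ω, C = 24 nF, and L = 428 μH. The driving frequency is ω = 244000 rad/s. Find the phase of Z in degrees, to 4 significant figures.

X_L = ωL = 104.4 Ω
X_C = 1/(ωC) = 170.8 Ω
Parallel: admittances add. Y = 1/R + 1/(jωL) + jωC
Y = (0.006536 − j0.003720) S
|Y| = 0.007520 S → |Z| = 1/|Y| = 133.0 Ω, ∠Z = −∠Y = 29.64°

29.64°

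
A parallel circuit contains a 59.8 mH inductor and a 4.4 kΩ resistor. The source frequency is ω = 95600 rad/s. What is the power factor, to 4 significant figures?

0.7925

X_L = ωL = 5717 Ω
Parallel: admittances add. Y = 1/R + 1/(jωL)
Y = (0.0002273 − j0.0001749) S
|Y| = 0.0002868 S → |Z| = 1/|Y| = 3487 Ω, ∠Z = −∠Y = 37.58°
cos φ = cos(37.58°) = 0.7925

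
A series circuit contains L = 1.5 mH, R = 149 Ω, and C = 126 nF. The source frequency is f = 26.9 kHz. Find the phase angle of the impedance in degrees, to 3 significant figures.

ω = 2πf = 169000 rad/s
X_L = ωL = 254 Ω
X_C = 1/(ωC) = 47.0 Ω
Net reactance X = X_L − X_C = 207 Ω
Z = 149 + j207 Ω
|Z| = √(149² + 207²) = 255 Ω
∠Z = arctan(207/149) = 54.2°

54.2°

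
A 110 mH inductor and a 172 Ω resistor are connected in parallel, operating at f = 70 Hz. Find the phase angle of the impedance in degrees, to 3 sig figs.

ω = 2πf = 439.8 rad/s
X_L = ωL = 48.4 Ω
Parallel: admittances add. Y = 1/R + 1/(jωL)
Y = (0.00581 − j0.0207) S
|Y| = 0.0215 S → |Z| = 1/|Y| = 46.6 Ω, ∠Z = −∠Y = 74.3°

74.3°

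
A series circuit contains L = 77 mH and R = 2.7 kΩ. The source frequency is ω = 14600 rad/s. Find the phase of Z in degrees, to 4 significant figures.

X_L = ωL = 1124 Ω
Z = 2700 + j1124 Ω
|Z| = √(2700² + 1124²) = 2925 Ω
∠Z = arctan(1124/2700) = 22.61°

22.61°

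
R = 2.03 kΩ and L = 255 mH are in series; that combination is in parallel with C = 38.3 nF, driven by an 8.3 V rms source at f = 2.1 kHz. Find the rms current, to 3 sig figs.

2.62 mA

ω = 2πf = 13190 rad/s
X_L = ωL = 3360 Ω
X_C = 1/(ωC) = 1980 Ω
Branch 1 (R+jX_L): Z₁ = 2030 + j3360 Ω, |Z₁| = 3930 Ω
Branch 2 (−jX_C): Z₂ = −j1980 Ω
Parallel: Z = Z₁Z₂/(Z₁+Z₂), |Z| = 3160 Ω, ∠Z = -65.4°
I = V/|Z| = 8.3/3160 = 2.62 mA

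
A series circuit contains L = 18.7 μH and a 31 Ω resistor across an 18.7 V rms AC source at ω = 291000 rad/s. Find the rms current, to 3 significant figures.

594 mA

X_L = ωL = 5.44 Ω
Z = 31.0 + j5.44 Ω
|Z| = √(31.0² + 5.44²) = 31.5 Ω
I = V/|Z| = 18.7/31.5 = 594 mA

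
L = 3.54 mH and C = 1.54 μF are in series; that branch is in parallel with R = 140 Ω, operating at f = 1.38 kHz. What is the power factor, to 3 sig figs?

0.301

ω = 2πf = 8671 rad/s
X_L = ωL = 30.7 Ω
X_C = 1/(ωC) = 74.9 Ω
Branch 1: Z₁ = R = 140 Ω
Branch 2 (series LC): Z₂ = j(X_L − X_C) = −j44.2 Ω
Parallel: Z = Z₁Z₂/(Z₁+Z₂), |Z| = 42.1 Ω, ∠Z = -72.5°
cos φ = cos(-72.5°) = 0.301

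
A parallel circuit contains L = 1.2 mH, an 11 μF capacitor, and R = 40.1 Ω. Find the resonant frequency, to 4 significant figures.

1.385 kHz

ω₀ = 1/√(LC) = 1/√(0.0012 × 1.1e-05) = 8704 rad/s
f₀ = ω₀/(2π) = 1.385 kHz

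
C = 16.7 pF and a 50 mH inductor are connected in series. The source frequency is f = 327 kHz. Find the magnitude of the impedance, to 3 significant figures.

ω = 2πf = 2.055e+06 rad/s
X_L = ωL = 103000 Ω
X_C = 1/(ωC) = 29100 Ω
Net reactance X = X_L − X_C = 73600 Ω
Z = j73600 Ω
|Z| = √(0² + 73600²) = 73600 Ω

73600 Ω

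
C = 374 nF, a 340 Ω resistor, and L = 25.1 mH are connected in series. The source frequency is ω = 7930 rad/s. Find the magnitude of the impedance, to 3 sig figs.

X_L = ωL = 199 Ω
X_C = 1/(ωC) = 337 Ω
Net reactance X = X_L − X_C = -138 Ω
Z = 340 − j138 Ω
|Z| = √(340² + 138²) = 367 Ω

367 Ω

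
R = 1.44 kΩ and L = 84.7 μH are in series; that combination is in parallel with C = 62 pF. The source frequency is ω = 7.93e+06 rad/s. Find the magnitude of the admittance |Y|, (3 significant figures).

X_L = ωL = 672 Ω
X_C = 1/(ωC) = 2030 Ω
Branch 1 (R+jX_L): Z₁ = 1440 + j672 Ω, |Z₁| = 1590 Ω
Branch 2 (−jX_C): Z₂ = −j2030 Ω
Parallel: Z = Z₁Z₂/(Z₁+Z₂), |Z| = 1630 Ω, ∠Z = -21.6°
|Y| = 1/|Z| = 613 μS

613 μS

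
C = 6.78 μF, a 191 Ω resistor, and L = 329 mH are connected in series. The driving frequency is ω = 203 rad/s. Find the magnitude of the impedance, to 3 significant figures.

X_L = ωL = 66.8 Ω
X_C = 1/(ωC) = 727 Ω
Net reactance X = X_L − X_C = -660 Ω
Z = 191 − j660 Ω
|Z| = √(191² + 660²) = 687 Ω

687 Ω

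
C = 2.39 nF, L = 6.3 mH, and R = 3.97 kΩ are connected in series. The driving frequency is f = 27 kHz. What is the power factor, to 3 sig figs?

0.943

ω = 2πf = 169600 rad/s
X_L = ωL = 1070 Ω
X_C = 1/(ωC) = 2470 Ω
Net reactance X = X_L − X_C = -1400 Ω
Z = 3970 − j1400 Ω
|Z| = √(3970² + 1400²) = 4210 Ω
∠Z = arctan(-1400/3970) = -19.4°
cos φ = cos(-19.4°) = 0.943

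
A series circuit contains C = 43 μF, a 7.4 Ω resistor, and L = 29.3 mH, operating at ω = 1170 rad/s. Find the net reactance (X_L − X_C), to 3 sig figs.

14.4 Ω

X_L = ωL = 34.3 Ω
X_C = 1/(ωC) = 19.9 Ω
X = 34.3 − 19.9 = 14.4 Ω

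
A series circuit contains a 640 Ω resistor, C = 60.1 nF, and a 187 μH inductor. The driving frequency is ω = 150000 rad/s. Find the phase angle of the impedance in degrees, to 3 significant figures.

X_L = ωL = 28.0 Ω
X_C = 1/(ωC) = 111 Ω
Net reactance X = X_L − X_C = -82.9 Ω
Z = 640 − j82.9 Ω
|Z| = √(640² + 82.9²) = 645 Ω
∠Z = arctan(-82.9/640) = -7.38°

-7.38°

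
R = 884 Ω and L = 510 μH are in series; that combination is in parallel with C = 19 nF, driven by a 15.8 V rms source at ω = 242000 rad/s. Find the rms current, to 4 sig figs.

X_L = ωL = 123.4 Ω
X_C = 1/(ωC) = 217.5 Ω
Branch 1 (R+jX_L): Z₁ = 884.0 + j123.4 Ω, |Z₁| = 892.6 Ω
Branch 2 (−jX_C): Z₂ = −j217.5 Ω
Parallel: Z = Z₁Z₂/(Z₁+Z₂), |Z| = 218.4 Ω, ∠Z = -75.98°
I = V/|Z| = 15.8/218.4 = 72.36 mA

72.36 mA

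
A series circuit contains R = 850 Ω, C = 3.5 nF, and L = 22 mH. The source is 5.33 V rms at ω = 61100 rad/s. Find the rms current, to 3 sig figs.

X_L = ωL = 1340 Ω
X_C = 1/(ωC) = 4680 Ω
Net reactance X = X_L − X_C = -3330 Ω
Z = 850 − j3330 Ω
|Z| = √(850² + 3330²) = 3440 Ω
I = V/|Z| = 5.33/3440 = 1.55 mA

1.55 mA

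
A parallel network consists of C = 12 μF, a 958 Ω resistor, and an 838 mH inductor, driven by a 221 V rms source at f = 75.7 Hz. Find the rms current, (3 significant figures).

744 mA

ω = 2πf = 475.6 rad/s
X_L = ωL = 399 Ω
X_C = 1/(ωC) = 175 Ω
Parallel: admittances add. Y = 1/R + 1/(jωL) + jωC
Y = (0.00104 + j0.00320) S
|Y| = 0.00336 S → |Z| = 1/|Y| = 297 Ω, ∠Z = −∠Y = -71.9°
I = V/|Z| = 221/297 = 744 mA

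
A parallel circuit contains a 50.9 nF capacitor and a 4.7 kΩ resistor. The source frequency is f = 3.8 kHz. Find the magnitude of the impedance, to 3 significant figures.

811 Ω

ω = 2πf = 23880 rad/s
X_C = 1/(ωC) = 823 Ω
Parallel: admittances add. Y = 1/R + jωC
Y = (0.000213 + j0.00122) S
|Y| = 0.00123 S → |Z| = 1/|Y| = 811 Ω, ∠Z = −∠Y = -80.1°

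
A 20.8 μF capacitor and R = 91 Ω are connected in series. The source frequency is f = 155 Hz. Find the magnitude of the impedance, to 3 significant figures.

104 Ω

ω = 2πf = 973.9 rad/s
X_C = 1/(ωC) = 49.4 Ω
Z = 91.0 − j49.4 Ω
|Z| = √(91.0² + 49.4²) = 104 Ω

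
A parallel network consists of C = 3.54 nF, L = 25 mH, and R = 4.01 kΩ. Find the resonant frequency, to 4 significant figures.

16.92 kHz

ω₀ = 1/√(LC) = 1/√(0.025 × 3.54e-09) = 106300 rad/s
f₀ = ω₀/(2π) = 16.92 kHz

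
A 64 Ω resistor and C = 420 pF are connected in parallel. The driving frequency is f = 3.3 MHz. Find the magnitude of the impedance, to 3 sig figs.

55.9 Ω

ω = 2πf = 2.073e+07 rad/s
X_C = 1/(ωC) = 115 Ω
Parallel: admittances add. Y = 1/R + jωC
Y = (0.0156 + j0.00871) S
|Y| = 0.0179 S → |Z| = 1/|Y| = 55.9 Ω, ∠Z = −∠Y = -29.1°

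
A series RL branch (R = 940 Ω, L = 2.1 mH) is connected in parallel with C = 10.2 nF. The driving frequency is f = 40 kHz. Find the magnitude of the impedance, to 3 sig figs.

ω = 2πf = 251300 rad/s
X_L = ωL = 528 Ω
X_C = 1/(ωC) = 390 Ω
Branch 1 (R+jX_L): Z₁ = 940 + j528 Ω, |Z₁| = 1080 Ω
Branch 2 (−jX_C): Z₂ = −j390 Ω
Parallel: Z = Z₁Z₂/(Z₁+Z₂), |Z| = 443 Ω, ∠Z = -69.0°

443 Ω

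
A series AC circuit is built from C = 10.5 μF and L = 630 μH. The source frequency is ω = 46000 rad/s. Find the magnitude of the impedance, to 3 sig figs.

26.9 Ω

X_L = ωL = 29.0 Ω
X_C = 1/(ωC) = 2.07 Ω
Net reactance X = X_L − X_C = 26.9 Ω
Z = j26.9 Ω
|Z| = √(0² + 26.9²) = 26.9 Ω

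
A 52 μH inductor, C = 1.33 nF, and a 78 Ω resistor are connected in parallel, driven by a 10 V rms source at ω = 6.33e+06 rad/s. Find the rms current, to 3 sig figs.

139 mA

X_L = ωL = 329 Ω
X_C = 1/(ωC) = 119 Ω
Parallel: admittances add. Y = 1/R + 1/(jωL) + jωC
Y = (0.0128 + j0.00538) S
|Y| = 0.0139 S → |Z| = 1/|Y| = 71.9 Ω, ∠Z = −∠Y = -22.8°
I = V/|Z| = 10/71.9 = 139 mA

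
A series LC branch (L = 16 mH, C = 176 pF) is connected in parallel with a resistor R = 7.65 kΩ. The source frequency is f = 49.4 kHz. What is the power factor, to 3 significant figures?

0.867

ω = 2πf = 310400 rad/s
X_L = ωL = 4970 Ω
X_C = 1/(ωC) = 18300 Ω
Branch 1: Z₁ = R = 7650 Ω
Branch 2 (series LC): Z₂ = j(X_L − X_C) = −j13300 Ω
Parallel: Z = Z₁Z₂/(Z₁+Z₂), |Z| = 6640 Ω, ∠Z = -29.8°
cos φ = cos(-29.8°) = 0.867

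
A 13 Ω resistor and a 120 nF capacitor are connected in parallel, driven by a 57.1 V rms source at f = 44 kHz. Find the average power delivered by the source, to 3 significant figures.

ω = 2πf = 276500 rad/s
X_C = 1/(ωC) = 30.1 Ω
Parallel: admittances add. Y = 1/R + jωC
Y = (0.0769 + j0.0332) S
|Y| = 0.0838 S → |Z| = 1/|Y| = 11.9 Ω, ∠Z = −∠Y = -23.3°
I = V/|Z| = 4.78 A
P = VI cos φ = 57.1 × 4.78 × cos(-23.3°) = 251 W

251 W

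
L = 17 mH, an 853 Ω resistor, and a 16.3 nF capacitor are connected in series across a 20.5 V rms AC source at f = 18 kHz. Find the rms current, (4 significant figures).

12.63 mA

ω = 2πf = 113100 rad/s
X_L = ωL = 1923 Ω
X_C = 1/(ωC) = 542.5 Ω
Net reactance X = X_L − X_C = 1380 Ω
Z = 853.0 + j1380 Ω
|Z| = √(853.0² + 1380²) = 1623 Ω
I = V/|Z| = 20.5/1623 = 12.63 mA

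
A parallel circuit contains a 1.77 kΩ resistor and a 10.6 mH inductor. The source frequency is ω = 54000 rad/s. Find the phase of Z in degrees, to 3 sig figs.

72.1°

X_L = ωL = 572 Ω
Parallel: admittances add. Y = 1/R + 1/(jωL)
Y = (0.000565 − j0.00175) S
|Y| = 0.00184 S → |Z| = 1/|Y| = 545 Ω, ∠Z = −∠Y = 72.1°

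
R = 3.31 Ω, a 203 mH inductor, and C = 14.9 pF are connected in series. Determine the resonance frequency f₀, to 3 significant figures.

ω₀ = 1/√(LC) = 1/√(0.203 × 1.49e-11) = 575000 rad/s
f₀ = ω₀/(2π) = 91.5 kHz

91.5 kHz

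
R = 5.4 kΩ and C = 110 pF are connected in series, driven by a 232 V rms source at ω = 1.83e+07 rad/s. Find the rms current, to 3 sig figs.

42.8 mA

X_C = 1/(ωC) = 497 Ω
Z = 5400 − j497 Ω
|Z| = √(5400² + 497²) = 5420 Ω
I = V/|Z| = 232/5420 = 42.8 mA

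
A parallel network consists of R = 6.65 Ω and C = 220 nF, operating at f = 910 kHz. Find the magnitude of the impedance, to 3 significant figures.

ω = 2πf = 5.718e+06 rad/s
X_C = 1/(ωC) = 0.795 Ω
Parallel: admittances add. Y = 1/R + jωC
Y = (0.150 + j1.26) S
|Y| = 1.27 S → |Z| = 1/|Y| = 0.789 Ω, ∠Z = −∠Y = -83.2°

0.789 Ω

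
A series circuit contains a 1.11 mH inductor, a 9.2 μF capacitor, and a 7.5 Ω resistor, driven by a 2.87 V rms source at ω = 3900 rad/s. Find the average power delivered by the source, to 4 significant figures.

101.2 mW

X_L = ωL = 4.329 Ω
X_C = 1/(ωC) = 27.87 Ω
Net reactance X = X_L − X_C = -23.54 Ω
Z = 7.500 − j23.54 Ω
|Z| = √(7.500² + 23.54²) = 24.71 Ω
∠Z = arctan(-23.54/7.500) = -72.33°
I = V/|Z| = 116.2 mA
P = VI cos φ = 2.87 × 0.1162 × cos(-72.33°) = 101.2 mW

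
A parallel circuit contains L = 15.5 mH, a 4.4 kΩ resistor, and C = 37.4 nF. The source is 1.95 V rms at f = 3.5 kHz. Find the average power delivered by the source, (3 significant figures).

ω = 2πf = 21990 rad/s
X_L = ωL = 341 Ω
X_C = 1/(ωC) = 1220 Ω
Parallel: admittances add. Y = 1/R + 1/(jωL) + jωC
Y = (0.000227 − j0.00211) S
|Y| = 0.00212 S → |Z| = 1/|Y| = 471 Ω, ∠Z = −∠Y = 83.9°
I = V/|Z| = 4.14 mA
P = VI cos φ = 1.95 × 0.00414 × cos(83.9°) = 864 μW

864 μW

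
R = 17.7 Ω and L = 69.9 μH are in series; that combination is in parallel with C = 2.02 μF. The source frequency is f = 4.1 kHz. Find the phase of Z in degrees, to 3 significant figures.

ω = 2πf = 25760 rad/s
X_L = ωL = 1.80 Ω
X_C = 1/(ωC) = 19.2 Ω
Branch 1 (R+jX_L): Z₁ = 17.7 + j1.80 Ω, |Z₁| = 17.8 Ω
Branch 2 (−jX_C): Z₂ = −j19.2 Ω
Parallel: Z = Z₁Z₂/(Z₁+Z₂), |Z| = 13.8 Ω, ∠Z = -39.7°

-39.7°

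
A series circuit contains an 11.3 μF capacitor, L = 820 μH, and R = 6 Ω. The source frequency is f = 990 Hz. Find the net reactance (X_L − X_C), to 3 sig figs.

-9.13 Ω

ω = 2πf = 6220 rad/s
X_L = ωL = 5.10 Ω
X_C = 1/(ωC) = 14.2 Ω
X = 5.10 − 14.2 = -9.13 Ω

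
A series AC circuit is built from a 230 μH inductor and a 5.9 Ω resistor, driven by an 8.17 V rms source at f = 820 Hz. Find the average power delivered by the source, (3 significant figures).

ω = 2πf = 5152 rad/s
X_L = ωL = 1.19 Ω
Z = 5.90 + j1.19 Ω
|Z| = √(5.90² + 1.19²) = 6.02 Ω
∠Z = arctan(1.19/5.90) = 11.4°
I = V/|Z| = 1.36 A
P = VI cos φ = 8.17 × 1.36 × cos(11.4°) = 10.9 W

10.9 W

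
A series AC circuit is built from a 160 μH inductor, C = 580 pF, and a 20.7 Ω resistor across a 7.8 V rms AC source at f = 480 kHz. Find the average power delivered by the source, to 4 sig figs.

150.4 mW

ω = 2πf = 3.016e+06 rad/s
X_L = ωL = 482.5 Ω
X_C = 1/(ωC) = 571.7 Ω
Net reactance X = X_L − X_C = -89.13 Ω
Z = 20.70 − j89.13 Ω
|Z| = √(20.70² + 89.13²) = 91.50 Ω
∠Z = arctan(-89.13/20.70) = -76.92°
I = V/|Z| = 85.25 mA
P = VI cos φ = 7.8 × 0.08525 × cos(-76.92°) = 150.4 mW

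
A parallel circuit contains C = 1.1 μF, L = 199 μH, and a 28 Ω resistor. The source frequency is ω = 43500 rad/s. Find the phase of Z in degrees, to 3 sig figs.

62.2°

X_L = ωL = 8.66 Ω
X_C = 1/(ωC) = 20.9 Ω
Parallel: admittances add. Y = 1/R + 1/(jωL) + jωC
Y = (0.0357 − j0.0677) S
|Y| = 0.0765 S → |Z| = 1/|Y| = 13.1 Ω, ∠Z = −∠Y = 62.2°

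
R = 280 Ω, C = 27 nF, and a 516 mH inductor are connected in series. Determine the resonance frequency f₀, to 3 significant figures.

1.35 kHz

ω₀ = 1/√(LC) = 1/√(0.516 × 2.7e-08) = 8472 rad/s
f₀ = ω₀/(2π) = 1.35 kHz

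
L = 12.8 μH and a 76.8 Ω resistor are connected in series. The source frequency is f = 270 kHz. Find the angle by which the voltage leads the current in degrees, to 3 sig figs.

15.8°

ω = 2πf = 1.696e+06 rad/s
X_L = ωL = 21.7 Ω
Z = 76.8 + j21.7 Ω
|Z| = √(76.8² + 21.7²) = 79.8 Ω
∠Z = arctan(21.7/76.8) = 15.8°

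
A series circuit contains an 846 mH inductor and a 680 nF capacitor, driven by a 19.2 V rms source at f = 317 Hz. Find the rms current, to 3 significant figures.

20.3 mA

ω = 2πf = 1992 rad/s
X_L = ωL = 1690 Ω
X_C = 1/(ωC) = 738 Ω
Net reactance X = X_L − X_C = 947 Ω
Z = j947 Ω
|Z| = √(0² + 947²) = 947 Ω
I = V/|Z| = 19.2/947 = 20.3 mA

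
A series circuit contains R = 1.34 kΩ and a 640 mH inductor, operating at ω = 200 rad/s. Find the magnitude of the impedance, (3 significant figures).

X_L = ωL = 128 Ω
Z = 1340 + j128 Ω
|Z| = √(1340² + 128²) = 1350 Ω

1350 Ω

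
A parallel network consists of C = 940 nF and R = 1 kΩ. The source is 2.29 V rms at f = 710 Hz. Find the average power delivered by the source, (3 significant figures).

ω = 2πf = 4461 rad/s
X_C = 1/(ωC) = 238 Ω
Parallel: admittances add. Y = 1/R + jωC
Y = (0.00100 + j0.00419) S
|Y| = 0.00431 S → |Z| = 1/|Y| = 232 Ω, ∠Z = −∠Y = -76.6°
I = V/|Z| = 9.87 mA
P = VI cos φ = 2.29 × 0.00987 × cos(-76.6°) = 5.24 mW

5.24 mW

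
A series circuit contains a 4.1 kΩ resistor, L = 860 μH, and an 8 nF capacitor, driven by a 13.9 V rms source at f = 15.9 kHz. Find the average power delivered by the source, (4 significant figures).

ω = 2πf = 99900 rad/s
X_L = ωL = 85.92 Ω
X_C = 1/(ωC) = 1251 Ω
Net reactance X = X_L − X_C = -1165 Ω
Z = 4100 − j1165 Ω
|Z| = √(4100² + 1165²) = 4262 Ω
∠Z = arctan(-1165/4100) = -15.87°
I = V/|Z| = 3.261 mA
P = VI cos φ = 13.9 × 0.003261 × cos(-15.87°) = 43.60 mW

43.60 mW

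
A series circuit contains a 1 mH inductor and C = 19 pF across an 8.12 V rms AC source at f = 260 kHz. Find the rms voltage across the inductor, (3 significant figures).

ω = 2πf = 1.634e+06 rad/s
X_L = ωL = 1630 Ω
X_C = 1/(ωC) = 32200 Ω
Net reactance X = X_L − X_C = -30600 Ω
Z = − j30600 Ω
|Z| = √(0² + 30600²) = 30600 Ω
I = V/|Z| = 265 μA
V_L = I·|Z_L| = 0.000265 × 1630 = 0.434 V

0.434 V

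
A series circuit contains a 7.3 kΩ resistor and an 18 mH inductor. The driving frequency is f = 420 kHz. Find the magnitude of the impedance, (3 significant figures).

48100 Ω

ω = 2πf = 2.639e+06 rad/s
X_L = ωL = 47500 Ω
Z = 7300 + j47500 Ω
|Z| = √(7300² + 47500²) = 48100 Ω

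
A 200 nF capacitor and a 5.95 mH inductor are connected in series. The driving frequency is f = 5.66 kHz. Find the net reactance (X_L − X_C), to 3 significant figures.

ω = 2πf = 35560 rad/s
X_L = ωL = 212 Ω
X_C = 1/(ωC) = 141 Ω
X = 212 − 141 = 71.0 Ω

71.0 Ω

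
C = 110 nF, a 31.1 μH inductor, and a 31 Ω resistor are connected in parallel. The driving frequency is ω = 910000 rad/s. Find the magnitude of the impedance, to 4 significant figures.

13.82 Ω

X_L = ωL = 28.30 Ω
X_C = 1/(ωC) = 9.990 Ω
Parallel: admittances add. Y = 1/R + 1/(jωL) + jωC
Y = (0.03226 + j0.06477) S
|Y| = 0.07235 S → |Z| = 1/|Y| = 13.82 Ω, ∠Z = −∠Y = -63.52°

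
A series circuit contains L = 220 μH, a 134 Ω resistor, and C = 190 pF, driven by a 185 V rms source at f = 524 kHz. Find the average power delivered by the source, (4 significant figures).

5.863 W

ω = 2πf = 3.292e+06 rad/s
X_L = ωL = 724.3 Ω
X_C = 1/(ωC) = 1599 Ω
Net reactance X = X_L − X_C = -874.3 Ω
Z = 134.0 − j874.3 Ω
|Z| = √(134.0² + 874.3²) = 884.5 Ω
∠Z = arctan(-874.3/134.0) = -81.29°
I = V/|Z| = 209.2 mA
P = VI cos φ = 185 × 0.2092 × cos(-81.29°) = 5.863 W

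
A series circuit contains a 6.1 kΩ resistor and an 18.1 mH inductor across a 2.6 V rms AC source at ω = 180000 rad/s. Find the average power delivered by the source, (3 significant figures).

862 μW

X_L = ωL = 3260 Ω
Z = 6100 + j3260 Ω
|Z| = √(6100² + 3260²) = 6920 Ω
∠Z = arctan(3260/6100) = 28.1°
I = V/|Z| = 376 μA
P = VI cos φ = 2.6 × 0.000376 × cos(28.1°) = 862 μW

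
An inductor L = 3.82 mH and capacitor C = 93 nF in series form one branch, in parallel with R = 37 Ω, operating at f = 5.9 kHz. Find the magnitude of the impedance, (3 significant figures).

ω = 2πf = 37070 rad/s
X_L = ωL = 142 Ω
X_C = 1/(ωC) = 290 Ω
Branch 1: Z₁ = R = 37.0 Ω
Branch 2 (series LC): Z₂ = j(X_L − X_C) = −j148 Ω
Parallel: Z = Z₁Z₂/(Z₁+Z₂), |Z| = 35.9 Ω, ∠Z = -14.0°

35.9 Ω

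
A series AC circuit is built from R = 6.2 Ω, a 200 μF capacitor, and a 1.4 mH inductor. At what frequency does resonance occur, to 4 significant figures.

ω₀ = 1/√(LC) = 1/√(0.0014 × 0.0002) = 1890 rad/s
f₀ = ω₀/(2π) = 300.8 Hz

300.8 Hz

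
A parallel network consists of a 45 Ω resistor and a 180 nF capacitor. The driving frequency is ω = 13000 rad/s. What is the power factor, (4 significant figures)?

X_C = 1/(ωC) = 427.4 Ω
Parallel: admittances add. Y = 1/R + jωC
Y = (0.02222 + j0.002340) S
|Y| = 0.02235 S → |Z| = 1/|Y| = 44.75 Ω, ∠Z = −∠Y = -6.011°
cos φ = cos(-6.011°) = 0.9945

0.9945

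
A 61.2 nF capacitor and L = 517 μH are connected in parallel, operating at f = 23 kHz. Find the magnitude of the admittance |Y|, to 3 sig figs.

4.54 mS

ω = 2πf = 144500 rad/s
X_L = ωL = 74.7 Ω
X_C = 1/(ωC) = 113 Ω
Parallel: admittances add. Y = 1/(jωL) + jωC
Y = (0 − j0.00454) S
|Y| = 0.00454 S → |Z| = 1/|Y| = 220 Ω, ∠Z = −∠Y = 90.0°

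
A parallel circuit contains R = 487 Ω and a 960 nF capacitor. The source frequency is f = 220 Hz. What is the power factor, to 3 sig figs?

ω = 2πf = 1382 rad/s
X_C = 1/(ωC) = 754 Ω
Parallel: admittances add. Y = 1/R + jωC
Y = (0.00205 + j0.00133) S
|Y| = 0.00244 S → |Z| = 1/|Y| = 409 Ω, ∠Z = −∠Y = -32.9°
cos φ = cos(-32.9°) = 0.840

0.840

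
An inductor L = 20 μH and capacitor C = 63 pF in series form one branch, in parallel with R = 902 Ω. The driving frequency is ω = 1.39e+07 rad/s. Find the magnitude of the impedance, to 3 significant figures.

X_L = ωL = 278 Ω
X_C = 1/(ωC) = 1140 Ω
Branch 1: Z₁ = R = 902 Ω
Branch 2 (series LC): Z₂ = j(X_L − X_C) = −j864 Ω
Parallel: Z = Z₁Z₂/(Z₁+Z₂), |Z| = 624 Ω, ∠Z = -46.2°

624 Ω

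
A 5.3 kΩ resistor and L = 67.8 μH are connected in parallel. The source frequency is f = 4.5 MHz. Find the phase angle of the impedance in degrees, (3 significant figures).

ω = 2πf = 2.827e+07 rad/s
X_L = ωL = 1920 Ω
Parallel: admittances add. Y = 1/R + 1/(jωL)
Y = (0.000189 − j0.000522) S
|Y| = 0.000555 S → |Z| = 1/|Y| = 1800 Ω, ∠Z = −∠Y = 70.1°

70.1°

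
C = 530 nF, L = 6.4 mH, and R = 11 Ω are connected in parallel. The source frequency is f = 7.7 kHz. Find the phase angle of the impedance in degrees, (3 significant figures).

ω = 2πf = 48380 rad/s
X_L = ωL = 310 Ω
X_C = 1/(ωC) = 39.0 Ω
Parallel: admittances add. Y = 1/R + 1/(jωL) + jωC
Y = (0.0909 + j0.0224) S
|Y| = 0.0936 S → |Z| = 1/|Y| = 10.7 Ω, ∠Z = −∠Y = -13.8°

-13.8°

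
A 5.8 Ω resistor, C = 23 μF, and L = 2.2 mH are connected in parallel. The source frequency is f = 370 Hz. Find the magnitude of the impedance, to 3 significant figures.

ω = 2πf = 2325 rad/s
X_L = ωL = 5.11 Ω
X_C = 1/(ωC) = 18.7 Ω
Parallel: admittances add. Y = 1/R + 1/(jωL) + jωC
Y = (0.172 − j0.142) S
|Y| = 0.223 S → |Z| = 1/|Y| = 4.48 Ω, ∠Z = −∠Y = 39.5°

4.48 Ω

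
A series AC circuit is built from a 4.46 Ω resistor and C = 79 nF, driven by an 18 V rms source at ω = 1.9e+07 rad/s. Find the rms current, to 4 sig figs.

X_C = 1/(ωC) = 0.6662 Ω
Z = 4.460 − j0.6662 Ω
|Z| = √(4.460² + 0.6662²) = 4.509 Ω
I = V/|Z| = 18/4.509 = 3.992 A

3.992 A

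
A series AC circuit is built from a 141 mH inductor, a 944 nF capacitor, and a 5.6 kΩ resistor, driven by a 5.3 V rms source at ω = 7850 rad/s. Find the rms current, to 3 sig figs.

932 μA

X_L = ωL = 1110 Ω
X_C = 1/(ωC) = 135 Ω
Net reactance X = X_L − X_C = 972 Ω
Z = 5600 + j972 Ω
|Z| = √(5600² + 972²) = 5680 Ω
I = V/|Z| = 5.3/5680 = 932 μA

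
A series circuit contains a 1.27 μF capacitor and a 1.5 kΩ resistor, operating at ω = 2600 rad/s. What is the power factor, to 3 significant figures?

X_C = 1/(ωC) = 303 Ω
Z = 1500 − j303 Ω
|Z| = √(1500² + 303²) = 1530 Ω
∠Z = arctan(-303/1500) = -11.4°
cos φ = cos(-11.4°) = 0.980

0.980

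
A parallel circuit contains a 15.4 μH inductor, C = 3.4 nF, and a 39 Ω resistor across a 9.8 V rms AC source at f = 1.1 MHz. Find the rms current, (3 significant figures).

287 mA

ω = 2πf = 6.912e+06 rad/s
X_L = ωL = 106 Ω
X_C = 1/(ωC) = 42.6 Ω
Parallel: admittances add. Y = 1/R + 1/(jωL) + jωC
Y = (0.0256 + j0.0141) S
|Y| = 0.0293 S → |Z| = 1/|Y| = 34.2 Ω, ∠Z = −∠Y = -28.8°
I = V/|Z| = 9.8/34.2 = 287 mA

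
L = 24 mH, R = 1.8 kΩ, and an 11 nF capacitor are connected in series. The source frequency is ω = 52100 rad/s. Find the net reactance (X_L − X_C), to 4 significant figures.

-494.5 Ω

X_L = ωL = 1250 Ω
X_C = 1/(ωC) = 1745 Ω
X = 1250 − 1745 = -494.5 Ω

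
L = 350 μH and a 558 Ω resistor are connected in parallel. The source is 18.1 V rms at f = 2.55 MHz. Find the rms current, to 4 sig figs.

32.60 mA

ω = 2πf = 1.602e+07 rad/s
X_L = ωL = 5608 Ω
Parallel: admittances add. Y = 1/R + 1/(jωL)
Y = (0.001792 − j0.0001783) S
|Y| = 0.001801 S → |Z| = 1/|Y| = 555.3 Ω, ∠Z = −∠Y = 5.683°
I = V/|Z| = 18.1/555.3 = 32.60 mA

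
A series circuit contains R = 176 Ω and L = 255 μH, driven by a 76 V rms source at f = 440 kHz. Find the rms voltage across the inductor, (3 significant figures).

ω = 2πf = 2.765e+06 rad/s
X_L = ωL = 705 Ω
Z = 176 + j705 Ω
|Z| = √(176² + 705²) = 727 Ω
I = V/|Z| = 105 mA
V_L = I·|Z_L| = 0.105 × 705 = 73.7 V

73.7 V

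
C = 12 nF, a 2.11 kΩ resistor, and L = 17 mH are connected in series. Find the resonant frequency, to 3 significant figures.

11.1 kHz

ω₀ = 1/√(LC) = 1/√(0.017 × 1.2e-08) = 70010 rad/s
f₀ = ω₀/(2π) = 11.1 kHz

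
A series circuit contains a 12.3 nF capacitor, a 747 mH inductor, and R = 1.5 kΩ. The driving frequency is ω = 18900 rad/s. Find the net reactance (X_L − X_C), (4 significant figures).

9817 Ω

X_L = ωL = 14120 Ω
X_C = 1/(ωC) = 4302 Ω
X = 14120 − 4302 = 9817 Ω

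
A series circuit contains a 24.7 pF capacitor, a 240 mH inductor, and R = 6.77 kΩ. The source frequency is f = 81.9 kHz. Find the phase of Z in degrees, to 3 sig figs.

81.4°

ω = 2πf = 514600 rad/s
X_L = ωL = 124000 Ω
X_C = 1/(ωC) = 78700 Ω
Net reactance X = X_L − X_C = 44800 Ω
Z = 6770 + j44800 Ω
|Z| = √(6770² + 44800²) = 45300 Ω
∠Z = arctan(44800/6770) = 81.4°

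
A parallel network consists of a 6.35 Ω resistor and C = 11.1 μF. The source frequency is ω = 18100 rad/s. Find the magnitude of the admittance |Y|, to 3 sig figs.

X_C = 1/(ωC) = 4.98 Ω
Parallel: admittances add. Y = 1/R + jωC
Y = (0.157 + j0.201) S
|Y| = 0.255 S → |Z| = 1/|Y| = 3.92 Ω, ∠Z = −∠Y = -51.9°

255 mS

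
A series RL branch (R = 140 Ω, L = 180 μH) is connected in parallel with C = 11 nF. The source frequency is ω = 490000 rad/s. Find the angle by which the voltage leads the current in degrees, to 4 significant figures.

-22.98°

X_L = ωL = 88.20 Ω
X_C = 1/(ωC) = 185.5 Ω
Branch 1 (R+jX_L): Z₁ = 140.0 + j88.20 Ω, |Z₁| = 165.5 Ω
Branch 2 (−jX_C): Z₂ = −j185.5 Ω
Parallel: Z = Z₁Z₂/(Z₁+Z₂), |Z| = 180.0 Ω, ∠Z = -22.98°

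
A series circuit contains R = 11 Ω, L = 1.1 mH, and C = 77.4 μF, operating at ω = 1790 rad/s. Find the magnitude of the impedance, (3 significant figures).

X_L = ωL = 1.97 Ω
X_C = 1/(ωC) = 7.22 Ω
Net reactance X = X_L − X_C = -5.25 Ω
Z = 11.0 − j5.25 Ω
|Z| = √(11.0² + 5.25²) = 12.2 Ω

12.2 Ω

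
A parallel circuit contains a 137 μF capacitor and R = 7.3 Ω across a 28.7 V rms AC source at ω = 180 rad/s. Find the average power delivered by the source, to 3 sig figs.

X_C = 1/(ωC) = 40.6 Ω
Parallel: admittances add. Y = 1/R + jωC
Y = (0.137 + j0.0247) S
|Y| = 0.139 S → |Z| = 1/|Y| = 7.18 Ω, ∠Z = −∠Y = -10.2°
I = V/|Z| = 3.99 A
P = VI cos φ = 28.7 × 3.99 × cos(-10.2°) = 113 W

113 W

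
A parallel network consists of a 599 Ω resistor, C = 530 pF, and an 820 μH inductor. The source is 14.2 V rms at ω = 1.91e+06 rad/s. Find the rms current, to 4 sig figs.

X_L = ωL = 1566 Ω
X_C = 1/(ωC) = 987.8 Ω
Parallel: admittances add. Y = 1/R + 1/(jωL) + jωC
Y = (0.001669 + j0.0003738) S
|Y| = 0.001711 S → |Z| = 1/|Y| = 584.5 Ω, ∠Z = −∠Y = -12.62°
I = V/|Z| = 14.2/584.5 = 24.29 mA

24.29 mA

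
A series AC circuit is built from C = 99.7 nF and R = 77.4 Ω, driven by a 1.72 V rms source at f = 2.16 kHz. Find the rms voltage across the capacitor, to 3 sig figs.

ω = 2πf = 13570 rad/s
X_C = 1/(ωC) = 739 Ω
Z = 77.4 − j739 Ω
|Z| = √(77.4² + 739²) = 743 Ω
I = V/|Z| = 2.31 mA
V_C = I·|Z_C| = 0.00231 × 739 = 1.71 V

1.71 V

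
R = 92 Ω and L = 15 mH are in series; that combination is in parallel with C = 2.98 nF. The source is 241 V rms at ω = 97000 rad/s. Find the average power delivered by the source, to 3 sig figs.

2.51 W

X_L = ωL = 1460 Ω
X_C = 1/(ωC) = 3460 Ω
Branch 1 (R+jX_L): Z₁ = 92.0 + j1460 Ω, |Z₁| = 1460 Ω
Branch 2 (−jX_C): Z₂ = −j3460 Ω
Parallel: Z = Z₁Z₂/(Z₁+Z₂), |Z| = 2510 Ω, ∠Z = 83.8°
I = V/|Z| = 95.9 mA
P = VI cos φ = 241 × 0.0959 × cos(83.8°) = 2.51 W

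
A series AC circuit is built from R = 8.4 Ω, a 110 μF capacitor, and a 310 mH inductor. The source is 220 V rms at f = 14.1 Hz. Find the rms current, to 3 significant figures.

ω = 2πf = 88.59 rad/s
X_L = ωL = 27.5 Ω
X_C = 1/(ωC) = 103 Ω
Net reactance X = X_L − X_C = -75.2 Ω
Z = 8.40 − j75.2 Ω
|Z| = √(8.40² + 75.2²) = 75.6 Ω
I = V/|Z| = 220/75.6 = 2.91 A

2.91 A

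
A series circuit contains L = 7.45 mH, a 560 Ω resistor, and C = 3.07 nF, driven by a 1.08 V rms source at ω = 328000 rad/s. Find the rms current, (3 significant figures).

X_L = ωL = 2440 Ω
X_C = 1/(ωC) = 993 Ω
Net reactance X = X_L − X_C = 1450 Ω
Z = 560 + j1450 Ω
|Z| = √(560² + 1450²) = 1550 Ω
I = V/|Z| = 1.08/1550 = 695 μA

695 μA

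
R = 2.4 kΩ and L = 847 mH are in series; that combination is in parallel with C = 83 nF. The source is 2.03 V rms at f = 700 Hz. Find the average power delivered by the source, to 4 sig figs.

ω = 2πf = 4398 rad/s
X_L = ωL = 3725 Ω
X_C = 1/(ωC) = 2739 Ω
Branch 1 (R+jX_L): Z₁ = 2400 + j3725 Ω, |Z₁| = 4431 Ω
Branch 2 (−jX_C): Z₂ = −j2739 Ω
Parallel: Z = Z₁Z₂/(Z₁+Z₂), |Z| = 4679 Ω, ∠Z = -55.13°
I = V/|Z| = 433.9 μA
P = VI cos φ = 2.03 × 0.0004339 × cos(-55.13°) = 503.6 μW

503.6 μW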